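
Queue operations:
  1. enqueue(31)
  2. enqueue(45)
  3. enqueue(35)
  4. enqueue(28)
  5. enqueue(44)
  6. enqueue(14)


enqueue(31) -> [31]
enqueue(45) -> [31, 45]
enqueue(35) -> [31, 45, 35]
enqueue(28) -> [31, 45, 35, 28]
enqueue(44) -> [31, 45, 35, 28, 44]
enqueue(14) -> [31, 45, 35, 28, 44, 14]

Final queue: [31, 45, 35, 28, 44, 14]


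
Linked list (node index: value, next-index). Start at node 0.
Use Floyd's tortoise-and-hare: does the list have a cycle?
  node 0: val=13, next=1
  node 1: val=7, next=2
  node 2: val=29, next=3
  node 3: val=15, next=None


Floyd's tortoise (slow, +1) and hare (fast, +2):
  init: slow=0, fast=0
  step 1: slow=1, fast=2
  step 2: fast 2->3->None, no cycle

Cycle: no


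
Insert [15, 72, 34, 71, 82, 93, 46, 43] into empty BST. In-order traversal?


Insert 15: root
Insert 72: R from 15
Insert 34: R from 15 -> L from 72
Insert 71: R from 15 -> L from 72 -> R from 34
Insert 82: R from 15 -> R from 72
Insert 93: R from 15 -> R from 72 -> R from 82
Insert 46: R from 15 -> L from 72 -> R from 34 -> L from 71
Insert 43: R from 15 -> L from 72 -> R from 34 -> L from 71 -> L from 46

In-order: [15, 34, 43, 46, 71, 72, 82, 93]


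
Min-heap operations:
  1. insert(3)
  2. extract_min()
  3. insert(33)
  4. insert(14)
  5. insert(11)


insert(3) -> [3]
extract_min()->3, []
insert(33) -> [33]
insert(14) -> [14, 33]
insert(11) -> [11, 33, 14]

Final heap: [11, 33, 14]


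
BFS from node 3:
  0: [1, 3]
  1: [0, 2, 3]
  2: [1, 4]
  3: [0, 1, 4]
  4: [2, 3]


Visit 3, enqueue [0, 1, 4]
Visit 0, enqueue []
Visit 1, enqueue [2]
Visit 4, enqueue []
Visit 2, enqueue []

BFS order: [3, 0, 1, 4, 2]


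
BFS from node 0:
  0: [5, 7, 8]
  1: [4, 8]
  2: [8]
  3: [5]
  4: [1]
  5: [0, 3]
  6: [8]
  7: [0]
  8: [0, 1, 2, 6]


Visit 0, enqueue [5, 7, 8]
Visit 5, enqueue [3]
Visit 7, enqueue []
Visit 8, enqueue [1, 2, 6]
Visit 3, enqueue []
Visit 1, enqueue [4]
Visit 2, enqueue []
Visit 6, enqueue []
Visit 4, enqueue []

BFS order: [0, 5, 7, 8, 3, 1, 2, 6, 4]


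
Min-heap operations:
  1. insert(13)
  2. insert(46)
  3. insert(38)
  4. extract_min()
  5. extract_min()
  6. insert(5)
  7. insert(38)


insert(13) -> [13]
insert(46) -> [13, 46]
insert(38) -> [13, 46, 38]
extract_min()->13, [38, 46]
extract_min()->38, [46]
insert(5) -> [5, 46]
insert(38) -> [5, 46, 38]

Final heap: [5, 46, 38]


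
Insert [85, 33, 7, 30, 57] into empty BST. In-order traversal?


Insert 85: root
Insert 33: L from 85
Insert 7: L from 85 -> L from 33
Insert 30: L from 85 -> L from 33 -> R from 7
Insert 57: L from 85 -> R from 33

In-order: [7, 30, 33, 57, 85]


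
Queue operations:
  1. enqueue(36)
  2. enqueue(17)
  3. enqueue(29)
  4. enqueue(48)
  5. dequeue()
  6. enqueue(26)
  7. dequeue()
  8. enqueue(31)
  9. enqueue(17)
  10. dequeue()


enqueue(36) -> [36]
enqueue(17) -> [36, 17]
enqueue(29) -> [36, 17, 29]
enqueue(48) -> [36, 17, 29, 48]
dequeue()->36, [17, 29, 48]
enqueue(26) -> [17, 29, 48, 26]
dequeue()->17, [29, 48, 26]
enqueue(31) -> [29, 48, 26, 31]
enqueue(17) -> [29, 48, 26, 31, 17]
dequeue()->29, [48, 26, 31, 17]

Final queue: [48, 26, 31, 17]


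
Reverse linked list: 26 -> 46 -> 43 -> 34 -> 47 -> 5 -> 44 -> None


Step 1: curr=26, set curr.next=prev(None) | reversed so far: 26
Step 2: curr=46, set curr.next=prev(26) | reversed so far: 46 -> 26
Step 3: curr=43, set curr.next=prev(46) | reversed so far: 43 -> 46 -> 26
Step 4: curr=34, set curr.next=prev(43) | reversed so far: 34 -> 43 -> 46 -> 26
Step 5: curr=47, set curr.next=prev(34) | reversed so far: 47 -> 34 -> 43 -> 46 -> 26
Step 6: curr=5, set curr.next=prev(47) | reversed so far: 5 -> 47 -> 34 -> 43 -> 46 -> 26
Step 7: curr=44, set curr.next=prev(5) | reversed so far: 44 -> 5 -> 47 -> 34 -> 43 -> 46 -> 26

44 -> 5 -> 47 -> 34 -> 43 -> 46 -> 26 -> None


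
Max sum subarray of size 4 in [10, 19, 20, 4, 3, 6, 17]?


[0:4]: 53
[1:5]: 46
[2:6]: 33
[3:7]: 30

Max: 53 at [0:4]


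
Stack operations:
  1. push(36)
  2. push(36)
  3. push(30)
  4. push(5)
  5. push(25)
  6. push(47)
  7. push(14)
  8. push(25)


push(36) -> [36]
push(36) -> [36, 36]
push(30) -> [36, 36, 30]
push(5) -> [36, 36, 30, 5]
push(25) -> [36, 36, 30, 5, 25]
push(47) -> [36, 36, 30, 5, 25, 47]
push(14) -> [36, 36, 30, 5, 25, 47, 14]
push(25) -> [36, 36, 30, 5, 25, 47, 14, 25]

Final stack: [36, 36, 30, 5, 25, 47, 14, 25]


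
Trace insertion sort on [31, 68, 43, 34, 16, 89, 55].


Initial: [31, 68, 43, 34, 16, 89, 55]
Insert 68: [31, 68, 43, 34, 16, 89, 55]
Insert 43: [31, 43, 68, 34, 16, 89, 55]
Insert 34: [31, 34, 43, 68, 16, 89, 55]
Insert 16: [16, 31, 34, 43, 68, 89, 55]
Insert 89: [16, 31, 34, 43, 68, 89, 55]
Insert 55: [16, 31, 34, 43, 55, 68, 89]

Sorted: [16, 31, 34, 43, 55, 68, 89]


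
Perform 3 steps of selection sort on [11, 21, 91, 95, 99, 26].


Initial: [11, 21, 91, 95, 99, 26]
Step 1: min=11 at 0
  Swap: [11, 21, 91, 95, 99, 26]
Step 2: min=21 at 1
  Swap: [11, 21, 91, 95, 99, 26]
Step 3: min=26 at 5
  Swap: [11, 21, 26, 95, 99, 91]

After 3 steps: [11, 21, 26, 95, 99, 91]


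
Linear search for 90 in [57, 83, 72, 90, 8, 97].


i=0: 57!=90
i=1: 83!=90
i=2: 72!=90
i=3: 90==90 found!

Found at 3, 4 comps


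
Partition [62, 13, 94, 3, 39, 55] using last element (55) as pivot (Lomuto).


Pivot: 55
  13 <= 55: swap -> [13, 62, 94, 3, 39, 55]
  3 <= 55: swap -> [13, 3, 94, 62, 39, 55]
  39 <= 55: swap -> [13, 3, 39, 62, 94, 55]
Place pivot at 3: [13, 3, 39, 55, 94, 62]

Partitioned: [13, 3, 39, 55, 94, 62]


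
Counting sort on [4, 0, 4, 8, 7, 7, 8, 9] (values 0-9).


Input: [4, 0, 4, 8, 7, 7, 8, 9]
Counts: [1, 0, 0, 0, 2, 0, 0, 2, 2, 1]

Sorted: [0, 4, 4, 7, 7, 8, 8, 9]


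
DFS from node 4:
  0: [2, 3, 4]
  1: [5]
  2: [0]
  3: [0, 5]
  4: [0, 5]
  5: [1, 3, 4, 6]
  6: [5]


Visit 4, push [5, 0]
Visit 0, push [3, 2]
Visit 2, push []
Visit 3, push [5]
Visit 5, push [6, 1]
Visit 1, push []
Visit 6, push []

DFS order: [4, 0, 2, 3, 5, 1, 6]


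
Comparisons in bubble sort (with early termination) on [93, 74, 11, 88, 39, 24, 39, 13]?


Algorithm: bubble sort (with early termination)
Input: [93, 74, 11, 88, 39, 24, 39, 13]
Sorted: [11, 13, 24, 39, 39, 74, 88, 93]

28


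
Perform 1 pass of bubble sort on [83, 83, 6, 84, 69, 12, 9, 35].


Initial: [83, 83, 6, 84, 69, 12, 9, 35]
Pass 1: [83, 6, 83, 69, 12, 9, 35, 84] (5 swaps)

After 1 pass: [83, 6, 83, 69, 12, 9, 35, 84]


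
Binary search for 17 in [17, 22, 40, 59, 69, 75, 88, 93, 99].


Step 1: lo=0, hi=8, mid=4, val=69
Step 2: lo=0, hi=3, mid=1, val=22
Step 3: lo=0, hi=0, mid=0, val=17

Found at index 0


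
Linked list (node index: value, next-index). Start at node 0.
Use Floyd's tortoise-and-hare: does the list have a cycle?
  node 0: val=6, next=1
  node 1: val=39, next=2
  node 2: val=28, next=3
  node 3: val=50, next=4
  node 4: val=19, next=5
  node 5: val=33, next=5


Floyd's tortoise (slow, +1) and hare (fast, +2):
  init: slow=0, fast=0
  step 1: slow=1, fast=2
  step 2: slow=2, fast=4
  step 3: slow=3, fast=5
  step 4: slow=4, fast=5
  step 5: slow=5, fast=5
  slow == fast at node 5: cycle detected

Cycle: yes


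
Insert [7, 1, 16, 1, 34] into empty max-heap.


Insert 7: [7]
Insert 1: [7, 1]
Insert 16: [16, 1, 7]
Insert 1: [16, 1, 7, 1]
Insert 34: [34, 16, 7, 1, 1]

Final heap: [34, 16, 7, 1, 1]


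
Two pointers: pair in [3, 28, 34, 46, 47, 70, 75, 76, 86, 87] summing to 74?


lo=0(3)+hi=9(87)=90
lo=0(3)+hi=8(86)=89
lo=0(3)+hi=7(76)=79
lo=0(3)+hi=6(75)=78
lo=0(3)+hi=5(70)=73
lo=1(28)+hi=5(70)=98
lo=1(28)+hi=4(47)=75
lo=1(28)+hi=3(46)=74

Yes: 28+46=74


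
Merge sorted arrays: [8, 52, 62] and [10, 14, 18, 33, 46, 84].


Take 8 from A
Take 10 from B
Take 14 from B
Take 18 from B
Take 33 from B
Take 46 from B
Take 52 from A
Take 62 from A

Merged: [8, 10, 14, 18, 33, 46, 52, 62, 84]


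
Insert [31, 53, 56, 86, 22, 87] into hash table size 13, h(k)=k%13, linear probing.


Insert 31: h=5 -> slot 5
Insert 53: h=1 -> slot 1
Insert 56: h=4 -> slot 4
Insert 86: h=8 -> slot 8
Insert 22: h=9 -> slot 9
Insert 87: h=9, 1 probes -> slot 10

Table: [None, 53, None, None, 56, 31, None, None, 86, 22, 87, None, None]


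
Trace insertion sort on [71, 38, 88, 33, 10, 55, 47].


Initial: [71, 38, 88, 33, 10, 55, 47]
Insert 38: [38, 71, 88, 33, 10, 55, 47]
Insert 88: [38, 71, 88, 33, 10, 55, 47]
Insert 33: [33, 38, 71, 88, 10, 55, 47]
Insert 10: [10, 33, 38, 71, 88, 55, 47]
Insert 55: [10, 33, 38, 55, 71, 88, 47]
Insert 47: [10, 33, 38, 47, 55, 71, 88]

Sorted: [10, 33, 38, 47, 55, 71, 88]


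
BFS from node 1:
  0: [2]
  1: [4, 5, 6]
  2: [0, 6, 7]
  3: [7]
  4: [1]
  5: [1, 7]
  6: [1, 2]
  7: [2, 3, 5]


Visit 1, enqueue [4, 5, 6]
Visit 4, enqueue []
Visit 5, enqueue [7]
Visit 6, enqueue [2]
Visit 7, enqueue [3]
Visit 2, enqueue [0]
Visit 3, enqueue []
Visit 0, enqueue []

BFS order: [1, 4, 5, 6, 7, 2, 3, 0]


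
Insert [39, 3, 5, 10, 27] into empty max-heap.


Insert 39: [39]
Insert 3: [39, 3]
Insert 5: [39, 3, 5]
Insert 10: [39, 10, 5, 3]
Insert 27: [39, 27, 5, 3, 10]

Final heap: [39, 27, 5, 3, 10]


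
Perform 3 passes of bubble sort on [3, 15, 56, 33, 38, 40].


Initial: [3, 15, 56, 33, 38, 40]
Pass 1: [3, 15, 33, 38, 40, 56] (3 swaps)
Pass 2: [3, 15, 33, 38, 40, 56] (0 swaps)
Pass 3: [3, 15, 33, 38, 40, 56] (0 swaps)

After 3 passes: [3, 15, 33, 38, 40, 56]


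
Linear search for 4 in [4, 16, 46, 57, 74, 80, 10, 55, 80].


i=0: 4==4 found!

Found at 0, 1 comps


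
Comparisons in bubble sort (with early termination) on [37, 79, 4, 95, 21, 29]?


Algorithm: bubble sort (with early termination)
Input: [37, 79, 4, 95, 21, 29]
Sorted: [4, 21, 29, 37, 79, 95]

14


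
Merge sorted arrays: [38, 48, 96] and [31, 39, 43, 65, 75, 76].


Take 31 from B
Take 38 from A
Take 39 from B
Take 43 from B
Take 48 from A
Take 65 from B
Take 75 from B
Take 76 from B

Merged: [31, 38, 39, 43, 48, 65, 75, 76, 96]


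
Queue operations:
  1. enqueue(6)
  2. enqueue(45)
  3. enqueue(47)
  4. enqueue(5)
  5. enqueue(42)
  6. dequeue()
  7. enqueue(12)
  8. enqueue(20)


enqueue(6) -> [6]
enqueue(45) -> [6, 45]
enqueue(47) -> [6, 45, 47]
enqueue(5) -> [6, 45, 47, 5]
enqueue(42) -> [6, 45, 47, 5, 42]
dequeue()->6, [45, 47, 5, 42]
enqueue(12) -> [45, 47, 5, 42, 12]
enqueue(20) -> [45, 47, 5, 42, 12, 20]

Final queue: [45, 47, 5, 42, 12, 20]


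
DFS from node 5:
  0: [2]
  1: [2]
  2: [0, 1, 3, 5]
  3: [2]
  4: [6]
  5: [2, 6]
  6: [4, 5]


Visit 5, push [6, 2]
Visit 2, push [3, 1, 0]
Visit 0, push []
Visit 1, push []
Visit 3, push []
Visit 6, push [4]
Visit 4, push []

DFS order: [5, 2, 0, 1, 3, 6, 4]


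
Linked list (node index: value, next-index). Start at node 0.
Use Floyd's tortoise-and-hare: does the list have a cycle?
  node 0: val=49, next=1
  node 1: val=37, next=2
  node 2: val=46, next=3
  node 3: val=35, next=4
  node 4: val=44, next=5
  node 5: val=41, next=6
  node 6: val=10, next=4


Floyd's tortoise (slow, +1) and hare (fast, +2):
  init: slow=0, fast=0
  step 1: slow=1, fast=2
  step 2: slow=2, fast=4
  step 3: slow=3, fast=6
  step 4: slow=4, fast=5
  step 5: slow=5, fast=4
  step 6: slow=6, fast=6
  slow == fast at node 6: cycle detected

Cycle: yes


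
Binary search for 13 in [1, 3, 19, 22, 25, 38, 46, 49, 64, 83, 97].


Step 1: lo=0, hi=10, mid=5, val=38
Step 2: lo=0, hi=4, mid=2, val=19
Step 3: lo=0, hi=1, mid=0, val=1
Step 4: lo=1, hi=1, mid=1, val=3

Not found


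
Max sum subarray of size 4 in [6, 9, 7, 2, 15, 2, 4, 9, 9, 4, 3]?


[0:4]: 24
[1:5]: 33
[2:6]: 26
[3:7]: 23
[4:8]: 30
[5:9]: 24
[6:10]: 26
[7:11]: 25

Max: 33 at [1:5]


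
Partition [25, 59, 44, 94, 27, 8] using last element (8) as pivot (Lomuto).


Pivot: 8
Place pivot at 0: [8, 59, 44, 94, 27, 25]

Partitioned: [8, 59, 44, 94, 27, 25]


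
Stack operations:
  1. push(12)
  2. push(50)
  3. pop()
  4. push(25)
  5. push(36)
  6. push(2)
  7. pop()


push(12) -> [12]
push(50) -> [12, 50]
pop()->50, [12]
push(25) -> [12, 25]
push(36) -> [12, 25, 36]
push(2) -> [12, 25, 36, 2]
pop()->2, [12, 25, 36]

Final stack: [12, 25, 36]


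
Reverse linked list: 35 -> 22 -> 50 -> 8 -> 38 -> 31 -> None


Step 1: curr=35, set curr.next=prev(None) | reversed so far: 35
Step 2: curr=22, set curr.next=prev(35) | reversed so far: 22 -> 35
Step 3: curr=50, set curr.next=prev(22) | reversed so far: 50 -> 22 -> 35
Step 4: curr=8, set curr.next=prev(50) | reversed so far: 8 -> 50 -> 22 -> 35
Step 5: curr=38, set curr.next=prev(8) | reversed so far: 38 -> 8 -> 50 -> 22 -> 35
Step 6: curr=31, set curr.next=prev(38) | reversed so far: 31 -> 38 -> 8 -> 50 -> 22 -> 35

31 -> 38 -> 8 -> 50 -> 22 -> 35 -> None


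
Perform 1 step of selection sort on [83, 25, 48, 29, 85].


Initial: [83, 25, 48, 29, 85]
Step 1: min=25 at 1
  Swap: [25, 83, 48, 29, 85]

After 1 step: [25, 83, 48, 29, 85]


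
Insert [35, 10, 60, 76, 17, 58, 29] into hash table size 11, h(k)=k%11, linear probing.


Insert 35: h=2 -> slot 2
Insert 10: h=10 -> slot 10
Insert 60: h=5 -> slot 5
Insert 76: h=10, 1 probes -> slot 0
Insert 17: h=6 -> slot 6
Insert 58: h=3 -> slot 3
Insert 29: h=7 -> slot 7

Table: [76, None, 35, 58, None, 60, 17, 29, None, None, 10]


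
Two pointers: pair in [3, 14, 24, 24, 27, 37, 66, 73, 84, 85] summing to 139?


lo=0(3)+hi=9(85)=88
lo=1(14)+hi=9(85)=99
lo=2(24)+hi=9(85)=109
lo=3(24)+hi=9(85)=109
lo=4(27)+hi=9(85)=112
lo=5(37)+hi=9(85)=122
lo=6(66)+hi=9(85)=151
lo=6(66)+hi=8(84)=150
lo=6(66)+hi=7(73)=139

Yes: 66+73=139


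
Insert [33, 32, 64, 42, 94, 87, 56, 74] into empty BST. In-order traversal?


Insert 33: root
Insert 32: L from 33
Insert 64: R from 33
Insert 42: R from 33 -> L from 64
Insert 94: R from 33 -> R from 64
Insert 87: R from 33 -> R from 64 -> L from 94
Insert 56: R from 33 -> L from 64 -> R from 42
Insert 74: R from 33 -> R from 64 -> L from 94 -> L from 87

In-order: [32, 33, 42, 56, 64, 74, 87, 94]


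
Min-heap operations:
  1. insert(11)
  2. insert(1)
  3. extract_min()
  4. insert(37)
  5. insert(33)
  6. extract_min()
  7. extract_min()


insert(11) -> [11]
insert(1) -> [1, 11]
extract_min()->1, [11]
insert(37) -> [11, 37]
insert(33) -> [11, 37, 33]
extract_min()->11, [33, 37]
extract_min()->33, [37]

Final heap: [37]


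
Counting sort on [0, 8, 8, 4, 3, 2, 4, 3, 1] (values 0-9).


Input: [0, 8, 8, 4, 3, 2, 4, 3, 1]
Counts: [1, 1, 1, 2, 2, 0, 0, 0, 2, 0]

Sorted: [0, 1, 2, 3, 3, 4, 4, 8, 8]


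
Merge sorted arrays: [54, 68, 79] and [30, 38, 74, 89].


Take 30 from B
Take 38 from B
Take 54 from A
Take 68 from A
Take 74 from B
Take 79 from A

Merged: [30, 38, 54, 68, 74, 79, 89]


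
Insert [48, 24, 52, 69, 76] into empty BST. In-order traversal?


Insert 48: root
Insert 24: L from 48
Insert 52: R from 48
Insert 69: R from 48 -> R from 52
Insert 76: R from 48 -> R from 52 -> R from 69

In-order: [24, 48, 52, 69, 76]


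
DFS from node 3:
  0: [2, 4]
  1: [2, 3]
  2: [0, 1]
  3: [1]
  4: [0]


Visit 3, push [1]
Visit 1, push [2]
Visit 2, push [0]
Visit 0, push [4]
Visit 4, push []

DFS order: [3, 1, 2, 0, 4]


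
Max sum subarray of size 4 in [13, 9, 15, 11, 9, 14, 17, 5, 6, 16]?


[0:4]: 48
[1:5]: 44
[2:6]: 49
[3:7]: 51
[4:8]: 45
[5:9]: 42
[6:10]: 44

Max: 51 at [3:7]


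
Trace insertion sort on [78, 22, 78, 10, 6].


Initial: [78, 22, 78, 10, 6]
Insert 22: [22, 78, 78, 10, 6]
Insert 78: [22, 78, 78, 10, 6]
Insert 10: [10, 22, 78, 78, 6]
Insert 6: [6, 10, 22, 78, 78]

Sorted: [6, 10, 22, 78, 78]


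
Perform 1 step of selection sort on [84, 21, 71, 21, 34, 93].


Initial: [84, 21, 71, 21, 34, 93]
Step 1: min=21 at 1
  Swap: [21, 84, 71, 21, 34, 93]

After 1 step: [21, 84, 71, 21, 34, 93]


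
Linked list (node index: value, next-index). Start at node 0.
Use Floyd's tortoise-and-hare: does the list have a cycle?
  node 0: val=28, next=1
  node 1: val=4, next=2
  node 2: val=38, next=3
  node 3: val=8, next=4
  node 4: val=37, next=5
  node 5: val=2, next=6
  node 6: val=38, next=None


Floyd's tortoise (slow, +1) and hare (fast, +2):
  init: slow=0, fast=0
  step 1: slow=1, fast=2
  step 2: slow=2, fast=4
  step 3: slow=3, fast=6
  step 4: fast -> None, no cycle

Cycle: no


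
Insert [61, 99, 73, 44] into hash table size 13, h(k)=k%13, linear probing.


Insert 61: h=9 -> slot 9
Insert 99: h=8 -> slot 8
Insert 73: h=8, 2 probes -> slot 10
Insert 44: h=5 -> slot 5

Table: [None, None, None, None, None, 44, None, None, 99, 61, 73, None, None]


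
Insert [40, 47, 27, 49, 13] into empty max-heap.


Insert 40: [40]
Insert 47: [47, 40]
Insert 27: [47, 40, 27]
Insert 49: [49, 47, 27, 40]
Insert 13: [49, 47, 27, 40, 13]

Final heap: [49, 47, 27, 40, 13]


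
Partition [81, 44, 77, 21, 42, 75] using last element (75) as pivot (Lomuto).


Pivot: 75
  44 <= 75: swap -> [44, 81, 77, 21, 42, 75]
  21 <= 75: swap -> [44, 21, 77, 81, 42, 75]
  42 <= 75: swap -> [44, 21, 42, 81, 77, 75]
Place pivot at 3: [44, 21, 42, 75, 77, 81]

Partitioned: [44, 21, 42, 75, 77, 81]


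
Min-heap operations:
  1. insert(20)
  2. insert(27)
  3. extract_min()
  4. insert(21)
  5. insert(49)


insert(20) -> [20]
insert(27) -> [20, 27]
extract_min()->20, [27]
insert(21) -> [21, 27]
insert(49) -> [21, 27, 49]

Final heap: [21, 27, 49]


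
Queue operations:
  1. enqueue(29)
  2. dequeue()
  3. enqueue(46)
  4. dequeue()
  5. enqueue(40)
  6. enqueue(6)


enqueue(29) -> [29]
dequeue()->29, []
enqueue(46) -> [46]
dequeue()->46, []
enqueue(40) -> [40]
enqueue(6) -> [40, 6]

Final queue: [40, 6]


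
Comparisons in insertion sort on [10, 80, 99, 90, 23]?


Algorithm: insertion sort
Input: [10, 80, 99, 90, 23]
Sorted: [10, 23, 80, 90, 99]

8


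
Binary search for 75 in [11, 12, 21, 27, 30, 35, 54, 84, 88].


Step 1: lo=0, hi=8, mid=4, val=30
Step 2: lo=5, hi=8, mid=6, val=54
Step 3: lo=7, hi=8, mid=7, val=84

Not found


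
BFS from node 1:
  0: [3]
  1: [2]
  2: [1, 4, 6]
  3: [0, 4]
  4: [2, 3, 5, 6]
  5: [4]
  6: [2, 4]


Visit 1, enqueue [2]
Visit 2, enqueue [4, 6]
Visit 4, enqueue [3, 5]
Visit 6, enqueue []
Visit 3, enqueue [0]
Visit 5, enqueue []
Visit 0, enqueue []

BFS order: [1, 2, 4, 6, 3, 5, 0]


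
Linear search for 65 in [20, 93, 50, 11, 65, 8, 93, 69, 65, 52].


i=0: 20!=65
i=1: 93!=65
i=2: 50!=65
i=3: 11!=65
i=4: 65==65 found!

Found at 4, 5 comps


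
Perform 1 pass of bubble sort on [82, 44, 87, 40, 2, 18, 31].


Initial: [82, 44, 87, 40, 2, 18, 31]
Pass 1: [44, 82, 40, 2, 18, 31, 87] (5 swaps)

After 1 pass: [44, 82, 40, 2, 18, 31, 87]


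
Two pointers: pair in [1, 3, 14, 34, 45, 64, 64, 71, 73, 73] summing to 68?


lo=0(1)+hi=9(73)=74
lo=0(1)+hi=8(73)=74
lo=0(1)+hi=7(71)=72
lo=0(1)+hi=6(64)=65
lo=1(3)+hi=6(64)=67
lo=2(14)+hi=6(64)=78
lo=2(14)+hi=5(64)=78
lo=2(14)+hi=4(45)=59
lo=3(34)+hi=4(45)=79

No pair found


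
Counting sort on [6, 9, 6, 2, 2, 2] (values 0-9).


Input: [6, 9, 6, 2, 2, 2]
Counts: [0, 0, 3, 0, 0, 0, 2, 0, 0, 1]

Sorted: [2, 2, 2, 6, 6, 9]


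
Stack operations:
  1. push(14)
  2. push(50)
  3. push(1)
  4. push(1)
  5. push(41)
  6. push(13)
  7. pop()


push(14) -> [14]
push(50) -> [14, 50]
push(1) -> [14, 50, 1]
push(1) -> [14, 50, 1, 1]
push(41) -> [14, 50, 1, 1, 41]
push(13) -> [14, 50, 1, 1, 41, 13]
pop()->13, [14, 50, 1, 1, 41]

Final stack: [14, 50, 1, 1, 41]


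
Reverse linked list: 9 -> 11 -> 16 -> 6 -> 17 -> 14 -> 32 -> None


Step 1: curr=9, set curr.next=prev(None) | reversed so far: 9
Step 2: curr=11, set curr.next=prev(9) | reversed so far: 11 -> 9
Step 3: curr=16, set curr.next=prev(11) | reversed so far: 16 -> 11 -> 9
Step 4: curr=6, set curr.next=prev(16) | reversed so far: 6 -> 16 -> 11 -> 9
Step 5: curr=17, set curr.next=prev(6) | reversed so far: 17 -> 6 -> 16 -> 11 -> 9
Step 6: curr=14, set curr.next=prev(17) | reversed so far: 14 -> 17 -> 6 -> 16 -> 11 -> 9
Step 7: curr=32, set curr.next=prev(14) | reversed so far: 32 -> 14 -> 17 -> 6 -> 16 -> 11 -> 9

32 -> 14 -> 17 -> 6 -> 16 -> 11 -> 9 -> None


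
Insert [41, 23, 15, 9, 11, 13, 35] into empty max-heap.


Insert 41: [41]
Insert 23: [41, 23]
Insert 15: [41, 23, 15]
Insert 9: [41, 23, 15, 9]
Insert 11: [41, 23, 15, 9, 11]
Insert 13: [41, 23, 15, 9, 11, 13]
Insert 35: [41, 23, 35, 9, 11, 13, 15]

Final heap: [41, 23, 35, 9, 11, 13, 15]


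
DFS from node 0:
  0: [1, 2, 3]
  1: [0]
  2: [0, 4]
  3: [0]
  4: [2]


Visit 0, push [3, 2, 1]
Visit 1, push []
Visit 2, push [4]
Visit 4, push []
Visit 3, push []

DFS order: [0, 1, 2, 4, 3]


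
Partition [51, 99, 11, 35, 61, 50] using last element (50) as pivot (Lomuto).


Pivot: 50
  11 <= 50: swap -> [11, 99, 51, 35, 61, 50]
  35 <= 50: swap -> [11, 35, 51, 99, 61, 50]
Place pivot at 2: [11, 35, 50, 99, 61, 51]

Partitioned: [11, 35, 50, 99, 61, 51]


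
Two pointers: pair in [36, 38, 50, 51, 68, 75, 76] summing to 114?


lo=0(36)+hi=6(76)=112
lo=1(38)+hi=6(76)=114

Yes: 38+76=114


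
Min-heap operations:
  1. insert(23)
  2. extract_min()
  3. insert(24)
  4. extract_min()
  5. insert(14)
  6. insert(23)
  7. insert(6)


insert(23) -> [23]
extract_min()->23, []
insert(24) -> [24]
extract_min()->24, []
insert(14) -> [14]
insert(23) -> [14, 23]
insert(6) -> [6, 23, 14]

Final heap: [6, 23, 14]


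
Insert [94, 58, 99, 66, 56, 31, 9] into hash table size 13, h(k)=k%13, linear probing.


Insert 94: h=3 -> slot 3
Insert 58: h=6 -> slot 6
Insert 99: h=8 -> slot 8
Insert 66: h=1 -> slot 1
Insert 56: h=4 -> slot 4
Insert 31: h=5 -> slot 5
Insert 9: h=9 -> slot 9

Table: [None, 66, None, 94, 56, 31, 58, None, 99, 9, None, None, None]


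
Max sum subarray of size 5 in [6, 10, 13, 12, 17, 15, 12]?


[0:5]: 58
[1:6]: 67
[2:7]: 69

Max: 69 at [2:7]


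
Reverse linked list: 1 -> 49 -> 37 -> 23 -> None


Step 1: curr=1, set curr.next=prev(None) | reversed so far: 1
Step 2: curr=49, set curr.next=prev(1) | reversed so far: 49 -> 1
Step 3: curr=37, set curr.next=prev(49) | reversed so far: 37 -> 49 -> 1
Step 4: curr=23, set curr.next=prev(37) | reversed so far: 23 -> 37 -> 49 -> 1

23 -> 37 -> 49 -> 1 -> None


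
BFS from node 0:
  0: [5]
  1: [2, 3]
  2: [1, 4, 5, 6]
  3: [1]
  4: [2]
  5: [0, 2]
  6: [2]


Visit 0, enqueue [5]
Visit 5, enqueue [2]
Visit 2, enqueue [1, 4, 6]
Visit 1, enqueue [3]
Visit 4, enqueue []
Visit 6, enqueue []
Visit 3, enqueue []

BFS order: [0, 5, 2, 1, 4, 6, 3]


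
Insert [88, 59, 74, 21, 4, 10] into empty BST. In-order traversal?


Insert 88: root
Insert 59: L from 88
Insert 74: L from 88 -> R from 59
Insert 21: L from 88 -> L from 59
Insert 4: L from 88 -> L from 59 -> L from 21
Insert 10: L from 88 -> L from 59 -> L from 21 -> R from 4

In-order: [4, 10, 21, 59, 74, 88]


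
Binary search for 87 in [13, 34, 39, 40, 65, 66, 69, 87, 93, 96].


Step 1: lo=0, hi=9, mid=4, val=65
Step 2: lo=5, hi=9, mid=7, val=87

Found at index 7


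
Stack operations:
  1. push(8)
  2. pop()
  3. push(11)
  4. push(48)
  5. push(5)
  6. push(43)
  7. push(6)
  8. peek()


push(8) -> [8]
pop()->8, []
push(11) -> [11]
push(48) -> [11, 48]
push(5) -> [11, 48, 5]
push(43) -> [11, 48, 5, 43]
push(6) -> [11, 48, 5, 43, 6]
peek()->6

Final stack: [11, 48, 5, 43, 6]


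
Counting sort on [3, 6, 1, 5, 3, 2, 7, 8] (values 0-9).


Input: [3, 6, 1, 5, 3, 2, 7, 8]
Counts: [0, 1, 1, 2, 0, 1, 1, 1, 1, 0]

Sorted: [1, 2, 3, 3, 5, 6, 7, 8]


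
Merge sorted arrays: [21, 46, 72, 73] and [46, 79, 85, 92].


Take 21 from A
Take 46 from A
Take 46 from B
Take 72 from A
Take 73 from A

Merged: [21, 46, 46, 72, 73, 79, 85, 92]


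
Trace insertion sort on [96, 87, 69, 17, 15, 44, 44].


Initial: [96, 87, 69, 17, 15, 44, 44]
Insert 87: [87, 96, 69, 17, 15, 44, 44]
Insert 69: [69, 87, 96, 17, 15, 44, 44]
Insert 17: [17, 69, 87, 96, 15, 44, 44]
Insert 15: [15, 17, 69, 87, 96, 44, 44]
Insert 44: [15, 17, 44, 69, 87, 96, 44]
Insert 44: [15, 17, 44, 44, 69, 87, 96]

Sorted: [15, 17, 44, 44, 69, 87, 96]


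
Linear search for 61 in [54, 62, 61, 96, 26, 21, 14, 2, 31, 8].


i=0: 54!=61
i=1: 62!=61
i=2: 61==61 found!

Found at 2, 3 comps


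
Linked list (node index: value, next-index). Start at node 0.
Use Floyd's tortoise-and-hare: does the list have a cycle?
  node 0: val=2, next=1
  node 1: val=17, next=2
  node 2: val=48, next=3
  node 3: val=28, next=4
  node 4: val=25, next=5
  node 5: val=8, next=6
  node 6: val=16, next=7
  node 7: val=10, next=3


Floyd's tortoise (slow, +1) and hare (fast, +2):
  init: slow=0, fast=0
  step 1: slow=1, fast=2
  step 2: slow=2, fast=4
  step 3: slow=3, fast=6
  step 4: slow=4, fast=3
  step 5: slow=5, fast=5
  slow == fast at node 5: cycle detected

Cycle: yes


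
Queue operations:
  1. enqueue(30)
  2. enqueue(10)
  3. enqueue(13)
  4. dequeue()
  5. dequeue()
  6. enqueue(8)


enqueue(30) -> [30]
enqueue(10) -> [30, 10]
enqueue(13) -> [30, 10, 13]
dequeue()->30, [10, 13]
dequeue()->10, [13]
enqueue(8) -> [13, 8]

Final queue: [13, 8]


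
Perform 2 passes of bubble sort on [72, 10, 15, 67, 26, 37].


Initial: [72, 10, 15, 67, 26, 37]
Pass 1: [10, 15, 67, 26, 37, 72] (5 swaps)
Pass 2: [10, 15, 26, 37, 67, 72] (2 swaps)

After 2 passes: [10, 15, 26, 37, 67, 72]


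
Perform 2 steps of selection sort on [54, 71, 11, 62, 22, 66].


Initial: [54, 71, 11, 62, 22, 66]
Step 1: min=11 at 2
  Swap: [11, 71, 54, 62, 22, 66]
Step 2: min=22 at 4
  Swap: [11, 22, 54, 62, 71, 66]

After 2 steps: [11, 22, 54, 62, 71, 66]


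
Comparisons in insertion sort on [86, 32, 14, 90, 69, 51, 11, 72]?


Algorithm: insertion sort
Input: [86, 32, 14, 90, 69, 51, 11, 72]
Sorted: [11, 14, 32, 51, 69, 72, 86, 90]

20


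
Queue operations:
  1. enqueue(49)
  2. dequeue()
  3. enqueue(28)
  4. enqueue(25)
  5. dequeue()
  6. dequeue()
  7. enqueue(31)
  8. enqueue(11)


enqueue(49) -> [49]
dequeue()->49, []
enqueue(28) -> [28]
enqueue(25) -> [28, 25]
dequeue()->28, [25]
dequeue()->25, []
enqueue(31) -> [31]
enqueue(11) -> [31, 11]

Final queue: [31, 11]


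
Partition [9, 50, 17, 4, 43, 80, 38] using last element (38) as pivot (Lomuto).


Pivot: 38
  9 <= 38: advance i (no swap)
  17 <= 38: swap -> [9, 17, 50, 4, 43, 80, 38]
  4 <= 38: swap -> [9, 17, 4, 50, 43, 80, 38]
Place pivot at 3: [9, 17, 4, 38, 43, 80, 50]

Partitioned: [9, 17, 4, 38, 43, 80, 50]


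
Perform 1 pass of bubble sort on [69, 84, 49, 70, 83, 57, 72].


Initial: [69, 84, 49, 70, 83, 57, 72]
Pass 1: [69, 49, 70, 83, 57, 72, 84] (5 swaps)

After 1 pass: [69, 49, 70, 83, 57, 72, 84]


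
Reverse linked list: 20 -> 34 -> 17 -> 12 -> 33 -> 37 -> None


Step 1: curr=20, set curr.next=prev(None) | reversed so far: 20
Step 2: curr=34, set curr.next=prev(20) | reversed so far: 34 -> 20
Step 3: curr=17, set curr.next=prev(34) | reversed so far: 17 -> 34 -> 20
Step 4: curr=12, set curr.next=prev(17) | reversed so far: 12 -> 17 -> 34 -> 20
Step 5: curr=33, set curr.next=prev(12) | reversed so far: 33 -> 12 -> 17 -> 34 -> 20
Step 6: curr=37, set curr.next=prev(33) | reversed so far: 37 -> 33 -> 12 -> 17 -> 34 -> 20

37 -> 33 -> 12 -> 17 -> 34 -> 20 -> None


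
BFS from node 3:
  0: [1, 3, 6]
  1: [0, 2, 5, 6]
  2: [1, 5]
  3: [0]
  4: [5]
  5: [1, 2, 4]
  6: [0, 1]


Visit 3, enqueue [0]
Visit 0, enqueue [1, 6]
Visit 1, enqueue [2, 5]
Visit 6, enqueue []
Visit 2, enqueue []
Visit 5, enqueue [4]
Visit 4, enqueue []

BFS order: [3, 0, 1, 6, 2, 5, 4]


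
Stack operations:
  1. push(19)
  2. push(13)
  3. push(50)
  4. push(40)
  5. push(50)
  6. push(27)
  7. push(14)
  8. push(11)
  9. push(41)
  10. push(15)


push(19) -> [19]
push(13) -> [19, 13]
push(50) -> [19, 13, 50]
push(40) -> [19, 13, 50, 40]
push(50) -> [19, 13, 50, 40, 50]
push(27) -> [19, 13, 50, 40, 50, 27]
push(14) -> [19, 13, 50, 40, 50, 27, 14]
push(11) -> [19, 13, 50, 40, 50, 27, 14, 11]
push(41) -> [19, 13, 50, 40, 50, 27, 14, 11, 41]
push(15) -> [19, 13, 50, 40, 50, 27, 14, 11, 41, 15]

Final stack: [19, 13, 50, 40, 50, 27, 14, 11, 41, 15]


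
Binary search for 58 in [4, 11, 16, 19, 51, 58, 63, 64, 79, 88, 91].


Step 1: lo=0, hi=10, mid=5, val=58

Found at index 5


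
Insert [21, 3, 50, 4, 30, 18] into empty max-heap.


Insert 21: [21]
Insert 3: [21, 3]
Insert 50: [50, 3, 21]
Insert 4: [50, 4, 21, 3]
Insert 30: [50, 30, 21, 3, 4]
Insert 18: [50, 30, 21, 3, 4, 18]

Final heap: [50, 30, 21, 3, 4, 18]


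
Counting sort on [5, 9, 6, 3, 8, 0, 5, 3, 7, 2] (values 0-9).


Input: [5, 9, 6, 3, 8, 0, 5, 3, 7, 2]
Counts: [1, 0, 1, 2, 0, 2, 1, 1, 1, 1]

Sorted: [0, 2, 3, 3, 5, 5, 6, 7, 8, 9]


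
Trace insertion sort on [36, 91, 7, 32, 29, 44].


Initial: [36, 91, 7, 32, 29, 44]
Insert 91: [36, 91, 7, 32, 29, 44]
Insert 7: [7, 36, 91, 32, 29, 44]
Insert 32: [7, 32, 36, 91, 29, 44]
Insert 29: [7, 29, 32, 36, 91, 44]
Insert 44: [7, 29, 32, 36, 44, 91]

Sorted: [7, 29, 32, 36, 44, 91]


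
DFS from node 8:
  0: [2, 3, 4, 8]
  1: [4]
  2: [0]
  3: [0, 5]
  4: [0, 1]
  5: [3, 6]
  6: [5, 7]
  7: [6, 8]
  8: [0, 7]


Visit 8, push [7, 0]
Visit 0, push [4, 3, 2]
Visit 2, push []
Visit 3, push [5]
Visit 5, push [6]
Visit 6, push [7]
Visit 7, push []
Visit 4, push [1]
Visit 1, push []

DFS order: [8, 0, 2, 3, 5, 6, 7, 4, 1]


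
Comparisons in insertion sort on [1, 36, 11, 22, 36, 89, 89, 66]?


Algorithm: insertion sort
Input: [1, 36, 11, 22, 36, 89, 89, 66]
Sorted: [1, 11, 22, 36, 36, 66, 89, 89]

11


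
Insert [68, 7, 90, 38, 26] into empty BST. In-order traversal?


Insert 68: root
Insert 7: L from 68
Insert 90: R from 68
Insert 38: L from 68 -> R from 7
Insert 26: L from 68 -> R from 7 -> L from 38

In-order: [7, 26, 38, 68, 90]


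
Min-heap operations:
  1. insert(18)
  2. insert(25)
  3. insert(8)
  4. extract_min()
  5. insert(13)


insert(18) -> [18]
insert(25) -> [18, 25]
insert(8) -> [8, 25, 18]
extract_min()->8, [18, 25]
insert(13) -> [13, 25, 18]

Final heap: [13, 25, 18]


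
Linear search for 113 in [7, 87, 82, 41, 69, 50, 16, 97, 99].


i=0: 7!=113
i=1: 87!=113
i=2: 82!=113
i=3: 41!=113
i=4: 69!=113
i=5: 50!=113
i=6: 16!=113
i=7: 97!=113
i=8: 99!=113

Not found, 9 comps


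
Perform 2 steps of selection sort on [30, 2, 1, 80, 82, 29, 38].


Initial: [30, 2, 1, 80, 82, 29, 38]
Step 1: min=1 at 2
  Swap: [1, 2, 30, 80, 82, 29, 38]
Step 2: min=2 at 1
  Swap: [1, 2, 30, 80, 82, 29, 38]

After 2 steps: [1, 2, 30, 80, 82, 29, 38]


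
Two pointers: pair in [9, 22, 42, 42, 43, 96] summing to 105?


lo=0(9)+hi=5(96)=105

Yes: 9+96=105


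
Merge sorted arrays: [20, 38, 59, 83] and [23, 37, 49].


Take 20 from A
Take 23 from B
Take 37 from B
Take 38 from A
Take 49 from B

Merged: [20, 23, 37, 38, 49, 59, 83]


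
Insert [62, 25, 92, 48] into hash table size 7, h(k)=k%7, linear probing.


Insert 62: h=6 -> slot 6
Insert 25: h=4 -> slot 4
Insert 92: h=1 -> slot 1
Insert 48: h=6, 1 probes -> slot 0

Table: [48, 92, None, None, 25, None, 62]


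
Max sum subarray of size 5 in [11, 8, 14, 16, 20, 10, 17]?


[0:5]: 69
[1:6]: 68
[2:7]: 77

Max: 77 at [2:7]


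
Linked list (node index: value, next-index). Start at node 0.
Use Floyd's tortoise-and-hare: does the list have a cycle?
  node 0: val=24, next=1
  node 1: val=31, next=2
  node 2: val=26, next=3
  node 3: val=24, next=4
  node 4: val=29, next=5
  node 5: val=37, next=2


Floyd's tortoise (slow, +1) and hare (fast, +2):
  init: slow=0, fast=0
  step 1: slow=1, fast=2
  step 2: slow=2, fast=4
  step 3: slow=3, fast=2
  step 4: slow=4, fast=4
  slow == fast at node 4: cycle detected

Cycle: yes


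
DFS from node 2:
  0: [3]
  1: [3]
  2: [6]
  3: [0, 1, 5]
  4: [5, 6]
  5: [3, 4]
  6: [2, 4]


Visit 2, push [6]
Visit 6, push [4]
Visit 4, push [5]
Visit 5, push [3]
Visit 3, push [1, 0]
Visit 0, push []
Visit 1, push []

DFS order: [2, 6, 4, 5, 3, 0, 1]


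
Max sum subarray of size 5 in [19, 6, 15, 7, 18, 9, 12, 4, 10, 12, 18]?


[0:5]: 65
[1:6]: 55
[2:7]: 61
[3:8]: 50
[4:9]: 53
[5:10]: 47
[6:11]: 56

Max: 65 at [0:5]


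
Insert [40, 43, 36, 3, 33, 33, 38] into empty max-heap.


Insert 40: [40]
Insert 43: [43, 40]
Insert 36: [43, 40, 36]
Insert 3: [43, 40, 36, 3]
Insert 33: [43, 40, 36, 3, 33]
Insert 33: [43, 40, 36, 3, 33, 33]
Insert 38: [43, 40, 38, 3, 33, 33, 36]

Final heap: [43, 40, 38, 3, 33, 33, 36]


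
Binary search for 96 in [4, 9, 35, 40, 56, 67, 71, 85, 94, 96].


Step 1: lo=0, hi=9, mid=4, val=56
Step 2: lo=5, hi=9, mid=7, val=85
Step 3: lo=8, hi=9, mid=8, val=94
Step 4: lo=9, hi=9, mid=9, val=96

Found at index 9


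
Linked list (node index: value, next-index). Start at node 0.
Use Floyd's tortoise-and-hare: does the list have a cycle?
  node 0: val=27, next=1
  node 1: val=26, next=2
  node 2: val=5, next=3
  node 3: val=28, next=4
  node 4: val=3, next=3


Floyd's tortoise (slow, +1) and hare (fast, +2):
  init: slow=0, fast=0
  step 1: slow=1, fast=2
  step 2: slow=2, fast=4
  step 3: slow=3, fast=4
  step 4: slow=4, fast=4
  slow == fast at node 4: cycle detected

Cycle: yes


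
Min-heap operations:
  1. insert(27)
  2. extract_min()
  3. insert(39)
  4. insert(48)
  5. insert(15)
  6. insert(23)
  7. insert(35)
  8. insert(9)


insert(27) -> [27]
extract_min()->27, []
insert(39) -> [39]
insert(48) -> [39, 48]
insert(15) -> [15, 48, 39]
insert(23) -> [15, 23, 39, 48]
insert(35) -> [15, 23, 39, 48, 35]
insert(9) -> [9, 23, 15, 48, 35, 39]

Final heap: [9, 23, 15, 48, 35, 39]


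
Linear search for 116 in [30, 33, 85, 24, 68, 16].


i=0: 30!=116
i=1: 33!=116
i=2: 85!=116
i=3: 24!=116
i=4: 68!=116
i=5: 16!=116

Not found, 6 comps


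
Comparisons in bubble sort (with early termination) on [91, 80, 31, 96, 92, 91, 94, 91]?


Algorithm: bubble sort (with early termination)
Input: [91, 80, 31, 96, 92, 91, 94, 91]
Sorted: [31, 80, 91, 91, 91, 92, 94, 96]

22


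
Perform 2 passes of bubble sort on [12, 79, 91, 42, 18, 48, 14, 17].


Initial: [12, 79, 91, 42, 18, 48, 14, 17]
Pass 1: [12, 79, 42, 18, 48, 14, 17, 91] (5 swaps)
Pass 2: [12, 42, 18, 48, 14, 17, 79, 91] (5 swaps)

After 2 passes: [12, 42, 18, 48, 14, 17, 79, 91]


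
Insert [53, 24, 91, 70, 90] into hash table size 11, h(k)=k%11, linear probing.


Insert 53: h=9 -> slot 9
Insert 24: h=2 -> slot 2
Insert 91: h=3 -> slot 3
Insert 70: h=4 -> slot 4
Insert 90: h=2, 3 probes -> slot 5

Table: [None, None, 24, 91, 70, 90, None, None, None, 53, None]


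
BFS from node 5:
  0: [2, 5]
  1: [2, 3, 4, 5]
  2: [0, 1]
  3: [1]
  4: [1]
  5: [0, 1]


Visit 5, enqueue [0, 1]
Visit 0, enqueue [2]
Visit 1, enqueue [3, 4]
Visit 2, enqueue []
Visit 3, enqueue []
Visit 4, enqueue []

BFS order: [5, 0, 1, 2, 3, 4]


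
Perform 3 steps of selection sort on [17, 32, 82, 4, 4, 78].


Initial: [17, 32, 82, 4, 4, 78]
Step 1: min=4 at 3
  Swap: [4, 32, 82, 17, 4, 78]
Step 2: min=4 at 4
  Swap: [4, 4, 82, 17, 32, 78]
Step 3: min=17 at 3
  Swap: [4, 4, 17, 82, 32, 78]

After 3 steps: [4, 4, 17, 82, 32, 78]


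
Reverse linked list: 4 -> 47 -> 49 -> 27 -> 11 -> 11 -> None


Step 1: curr=4, set curr.next=prev(None) | reversed so far: 4
Step 2: curr=47, set curr.next=prev(4) | reversed so far: 47 -> 4
Step 3: curr=49, set curr.next=prev(47) | reversed so far: 49 -> 47 -> 4
Step 4: curr=27, set curr.next=prev(49) | reversed so far: 27 -> 49 -> 47 -> 4
Step 5: curr=11, set curr.next=prev(27) | reversed so far: 11 -> 27 -> 49 -> 47 -> 4
Step 6: curr=11, set curr.next=prev(11) | reversed so far: 11 -> 11 -> 27 -> 49 -> 47 -> 4

11 -> 11 -> 27 -> 49 -> 47 -> 4 -> None


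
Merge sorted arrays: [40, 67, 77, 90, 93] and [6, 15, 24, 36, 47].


Take 6 from B
Take 15 from B
Take 24 from B
Take 36 from B
Take 40 from A
Take 47 from B

Merged: [6, 15, 24, 36, 40, 47, 67, 77, 90, 93]


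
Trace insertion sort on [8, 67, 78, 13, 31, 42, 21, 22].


Initial: [8, 67, 78, 13, 31, 42, 21, 22]
Insert 67: [8, 67, 78, 13, 31, 42, 21, 22]
Insert 78: [8, 67, 78, 13, 31, 42, 21, 22]
Insert 13: [8, 13, 67, 78, 31, 42, 21, 22]
Insert 31: [8, 13, 31, 67, 78, 42, 21, 22]
Insert 42: [8, 13, 31, 42, 67, 78, 21, 22]
Insert 21: [8, 13, 21, 31, 42, 67, 78, 22]
Insert 22: [8, 13, 21, 22, 31, 42, 67, 78]

Sorted: [8, 13, 21, 22, 31, 42, 67, 78]


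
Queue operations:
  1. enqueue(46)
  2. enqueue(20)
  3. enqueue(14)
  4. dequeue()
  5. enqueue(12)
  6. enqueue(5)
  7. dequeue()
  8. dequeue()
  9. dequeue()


enqueue(46) -> [46]
enqueue(20) -> [46, 20]
enqueue(14) -> [46, 20, 14]
dequeue()->46, [20, 14]
enqueue(12) -> [20, 14, 12]
enqueue(5) -> [20, 14, 12, 5]
dequeue()->20, [14, 12, 5]
dequeue()->14, [12, 5]
dequeue()->12, [5]

Final queue: [5]


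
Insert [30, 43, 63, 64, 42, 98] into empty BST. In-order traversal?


Insert 30: root
Insert 43: R from 30
Insert 63: R from 30 -> R from 43
Insert 64: R from 30 -> R from 43 -> R from 63
Insert 42: R from 30 -> L from 43
Insert 98: R from 30 -> R from 43 -> R from 63 -> R from 64

In-order: [30, 42, 43, 63, 64, 98]


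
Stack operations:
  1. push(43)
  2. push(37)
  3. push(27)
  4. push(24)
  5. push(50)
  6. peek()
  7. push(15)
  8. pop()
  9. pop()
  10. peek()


push(43) -> [43]
push(37) -> [43, 37]
push(27) -> [43, 37, 27]
push(24) -> [43, 37, 27, 24]
push(50) -> [43, 37, 27, 24, 50]
peek()->50
push(15) -> [43, 37, 27, 24, 50, 15]
pop()->15, [43, 37, 27, 24, 50]
pop()->50, [43, 37, 27, 24]
peek()->24

Final stack: [43, 37, 27, 24]


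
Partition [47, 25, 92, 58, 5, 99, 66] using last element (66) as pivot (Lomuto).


Pivot: 66
  47 <= 66: advance i (no swap)
  25 <= 66: advance i (no swap)
  58 <= 66: swap -> [47, 25, 58, 92, 5, 99, 66]
  5 <= 66: swap -> [47, 25, 58, 5, 92, 99, 66]
Place pivot at 4: [47, 25, 58, 5, 66, 99, 92]

Partitioned: [47, 25, 58, 5, 66, 99, 92]


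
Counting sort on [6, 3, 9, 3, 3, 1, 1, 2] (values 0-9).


Input: [6, 3, 9, 3, 3, 1, 1, 2]
Counts: [0, 2, 1, 3, 0, 0, 1, 0, 0, 1]

Sorted: [1, 1, 2, 3, 3, 3, 6, 9]


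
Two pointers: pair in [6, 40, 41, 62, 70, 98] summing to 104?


lo=0(6)+hi=5(98)=104

Yes: 6+98=104


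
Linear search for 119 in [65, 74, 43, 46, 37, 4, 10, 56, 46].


i=0: 65!=119
i=1: 74!=119
i=2: 43!=119
i=3: 46!=119
i=4: 37!=119
i=5: 4!=119
i=6: 10!=119
i=7: 56!=119
i=8: 46!=119

Not found, 9 comps


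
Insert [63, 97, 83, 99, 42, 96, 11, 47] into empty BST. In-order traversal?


Insert 63: root
Insert 97: R from 63
Insert 83: R from 63 -> L from 97
Insert 99: R from 63 -> R from 97
Insert 42: L from 63
Insert 96: R from 63 -> L from 97 -> R from 83
Insert 11: L from 63 -> L from 42
Insert 47: L from 63 -> R from 42

In-order: [11, 42, 47, 63, 83, 96, 97, 99]


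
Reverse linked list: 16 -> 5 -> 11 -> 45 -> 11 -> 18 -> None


Step 1: curr=16, set curr.next=prev(None) | reversed so far: 16
Step 2: curr=5, set curr.next=prev(16) | reversed so far: 5 -> 16
Step 3: curr=11, set curr.next=prev(5) | reversed so far: 11 -> 5 -> 16
Step 4: curr=45, set curr.next=prev(11) | reversed so far: 45 -> 11 -> 5 -> 16
Step 5: curr=11, set curr.next=prev(45) | reversed so far: 11 -> 45 -> 11 -> 5 -> 16
Step 6: curr=18, set curr.next=prev(11) | reversed so far: 18 -> 11 -> 45 -> 11 -> 5 -> 16

18 -> 11 -> 45 -> 11 -> 5 -> 16 -> None


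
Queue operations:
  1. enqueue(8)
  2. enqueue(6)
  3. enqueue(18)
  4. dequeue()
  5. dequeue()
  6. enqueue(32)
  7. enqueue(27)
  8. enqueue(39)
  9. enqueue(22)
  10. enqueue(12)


enqueue(8) -> [8]
enqueue(6) -> [8, 6]
enqueue(18) -> [8, 6, 18]
dequeue()->8, [6, 18]
dequeue()->6, [18]
enqueue(32) -> [18, 32]
enqueue(27) -> [18, 32, 27]
enqueue(39) -> [18, 32, 27, 39]
enqueue(22) -> [18, 32, 27, 39, 22]
enqueue(12) -> [18, 32, 27, 39, 22, 12]

Final queue: [18, 32, 27, 39, 22, 12]


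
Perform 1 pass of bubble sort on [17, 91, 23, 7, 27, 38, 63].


Initial: [17, 91, 23, 7, 27, 38, 63]
Pass 1: [17, 23, 7, 27, 38, 63, 91] (5 swaps)

After 1 pass: [17, 23, 7, 27, 38, 63, 91]


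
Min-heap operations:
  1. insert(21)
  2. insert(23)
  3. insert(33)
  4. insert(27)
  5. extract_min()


insert(21) -> [21]
insert(23) -> [21, 23]
insert(33) -> [21, 23, 33]
insert(27) -> [21, 23, 33, 27]
extract_min()->21, [23, 27, 33]

Final heap: [23, 27, 33]
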